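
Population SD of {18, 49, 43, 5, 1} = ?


Mean = 23.2000
Variance = 381.7600
SD = sqrt(381.7600) = 19.5387

SD = 19.5387


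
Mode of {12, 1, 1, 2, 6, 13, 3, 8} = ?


Frequencies: 1:2, 2:1, 3:1, 6:1, 8:1, 12:1, 13:1
Max frequency = 2
Mode = 1

Mode = 1


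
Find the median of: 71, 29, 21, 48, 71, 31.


Sorted: 21, 29, 31, 48, 71, 71
n = 6 (even)
Middle values: 31 and 48
Median = (31+48)/2 = 39.5000

Median = 39.5000


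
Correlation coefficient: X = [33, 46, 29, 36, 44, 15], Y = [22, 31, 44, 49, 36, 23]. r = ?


Mean X = 33.8333, Mean Y = 34.1667
SD X = 10.286183, SD Y = 10.023583
Cov = 30.861111
r = 30.861111/(10.286183*10.023583) = 0.2993

r = 0.2993


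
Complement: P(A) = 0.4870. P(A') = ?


P(not A) = 1 - 0.4870 = 0.5130

P(not A) = 0.5130


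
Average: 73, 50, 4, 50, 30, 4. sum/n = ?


Sum = 73 + 50 + 4 + 50 + 30 + 4 = 211
n = 6
Mean = 211/6 = 35.1667

Mean = 35.1667


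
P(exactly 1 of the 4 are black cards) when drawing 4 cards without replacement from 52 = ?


Hypergeometric: P(X=1) = C(26,1)·C(26,3) / C(52,4)
= 26 × 2600 / 270725
= 67600/270725 = 0.2497

P = 0.2497


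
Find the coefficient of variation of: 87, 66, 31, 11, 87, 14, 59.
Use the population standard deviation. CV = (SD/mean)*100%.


Mean = 50.7143
SD = 29.8793
CV = (29.8793/50.7143)*100 = 58.9170%

CV = 58.9170%


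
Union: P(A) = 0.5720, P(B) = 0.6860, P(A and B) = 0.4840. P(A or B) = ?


P(A∪B) = 0.5720 + 0.6860 - 0.4840
= 1.2580 - 0.4840
= 0.7740

P(A∪B) = 0.7740


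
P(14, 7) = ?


P(14,7) = 14!/7!
= 87178291200/5040
= 17297280

P(14,7) = 17297280


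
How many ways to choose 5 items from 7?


C(7,5) = 7!/(5! × 2!)
= 5040/(120 × 2)
= 21

C(7,5) = 21


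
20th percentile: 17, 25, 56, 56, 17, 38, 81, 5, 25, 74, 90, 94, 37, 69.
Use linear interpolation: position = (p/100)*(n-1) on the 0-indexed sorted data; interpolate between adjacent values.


Sorted: 5, 17, 17, 25, 25, 37, 38, 56, 56, 69, 74, 81, 90, 94
n = 14
Index = 20/100 * 13 = 2.6000
Lower = data[2] = 17, Upper = data[3] = 25
P20 = 17 + 0.6000*(8) = 21.8000

P20 = 21.8000


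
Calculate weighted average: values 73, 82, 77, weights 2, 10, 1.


Numerator = 73*2 + 82*10 + 77*1 = 1043
Denominator = 2 + 10 + 1 = 13
WM = 1043/13 = 80.2308

WM = 80.2308


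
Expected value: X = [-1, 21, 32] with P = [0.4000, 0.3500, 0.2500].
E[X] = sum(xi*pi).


E[X] = -1*0.4000 + 21*0.3500 + 32*0.2500
= -0.4000 + 7.3500 + 8.0000
= 14.9500

E[X] = 14.9500


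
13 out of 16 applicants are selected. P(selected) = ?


P = 13/16 = 0.8125

P = 0.8125


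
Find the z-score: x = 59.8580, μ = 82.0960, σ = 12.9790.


z = (59.8580 - 82.0960)/12.9790
= -22.2380/12.9790
= -1.7134

z = -1.7134


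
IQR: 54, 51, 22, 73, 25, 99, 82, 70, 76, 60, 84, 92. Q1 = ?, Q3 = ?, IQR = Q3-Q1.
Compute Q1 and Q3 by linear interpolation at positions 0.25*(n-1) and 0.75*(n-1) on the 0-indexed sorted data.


Sorted: 22, 25, 51, 54, 60, 70, 73, 76, 82, 84, 92, 99
Q1 (25th %ile) = 53.2500
Q3 (75th %ile) = 82.5000
IQR = 82.5000 - 53.2500 = 29.2500

IQR = 29.2500


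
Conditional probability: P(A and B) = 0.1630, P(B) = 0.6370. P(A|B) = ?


P(A|B) = 0.1630/0.6370 = 0.2559

P(A|B) = 0.2559


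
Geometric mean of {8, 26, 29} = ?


Product = 8 × 26 × 29 = 6032
GM = 6032^(1/3) = 18.2035

GM = 18.2035


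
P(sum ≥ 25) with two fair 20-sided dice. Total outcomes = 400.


Total outcomes = 20×20 = 400
Favorable (sum ≥ 25): 136
P = 136/400 = 0.3400

P = 0.3400


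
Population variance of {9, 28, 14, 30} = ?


Mean = 20.2500
Squared deviations: 126.5625, 60.0625, 39.0625, 95.0625
Sum = 320.7500
Variance = 320.7500/4 = 80.1875

Variance = 80.1875


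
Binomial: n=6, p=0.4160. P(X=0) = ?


C(6,0) = 1
p^0 = 1.000000
(1-p)^6 = 0.039671
P = 1 * 1.000000 * 0.039671 = 0.0397

P(X=0) = 0.0397


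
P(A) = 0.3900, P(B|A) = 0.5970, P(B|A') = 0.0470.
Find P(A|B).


P(B) = P(B|A)*P(A) + P(B|A')*P(A')
= 0.5970*0.3900 + 0.0470*0.6100
= 0.232830 + 0.028670 = 0.261500
P(A|B) = 0.232830/0.261500 = 0.8904

P(A|B) = 0.8904


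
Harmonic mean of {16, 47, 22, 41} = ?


Sum of reciprocals = 1/16 + 1/47 + 1/22 + 1/41 = 0.153621
HM = 4/0.153621 = 26.0380

HM = 26.0380


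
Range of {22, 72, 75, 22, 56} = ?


Max = 75, Min = 22
Range = 75 - 22 = 53

Range = 53


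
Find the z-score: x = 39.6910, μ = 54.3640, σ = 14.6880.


z = (39.6910 - 54.3640)/14.6880
= -14.6730/14.6880
= -0.9990

z = -0.9990


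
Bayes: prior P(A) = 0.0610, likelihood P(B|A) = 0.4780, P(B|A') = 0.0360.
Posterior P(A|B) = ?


P(B) = P(B|A)*P(A) + P(B|A')*P(A')
= 0.4780*0.0610 + 0.0360*0.9390
= 0.029158 + 0.033804 = 0.062962
P(A|B) = 0.029158/0.062962 = 0.4631

P(A|B) = 0.4631


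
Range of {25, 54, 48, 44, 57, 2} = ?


Max = 57, Min = 2
Range = 57 - 2 = 55

Range = 55


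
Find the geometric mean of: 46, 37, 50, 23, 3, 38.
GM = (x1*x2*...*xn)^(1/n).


Product = 46 × 37 × 50 × 23 × 3 × 38 = 223132200
GM = 223132200^(1/6) = 24.6279

GM = 24.6279


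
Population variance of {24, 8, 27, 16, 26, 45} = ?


Mean = 24.3333
Squared deviations: 0.1111, 266.7778, 7.1111, 69.4444, 2.7778, 427.1111
Sum = 773.3333
Variance = 773.3333/6 = 128.8889

Variance = 128.8889


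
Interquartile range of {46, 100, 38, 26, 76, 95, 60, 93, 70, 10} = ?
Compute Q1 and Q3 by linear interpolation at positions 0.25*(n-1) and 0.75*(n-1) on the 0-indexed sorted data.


Sorted: 10, 26, 38, 46, 60, 70, 76, 93, 95, 100
Q1 (25th %ile) = 40.0000
Q3 (75th %ile) = 88.7500
IQR = 88.7500 - 40.0000 = 48.7500

IQR = 48.7500


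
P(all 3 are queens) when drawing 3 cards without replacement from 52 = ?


P(all queens) = (4/52) × (3/51) × (2/50)
= 0.0002

P = 0.0002


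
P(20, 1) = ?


P(20,1) = 20!/19!
= 2432902008176640000/121645100408832000
= 20

P(20,1) = 20


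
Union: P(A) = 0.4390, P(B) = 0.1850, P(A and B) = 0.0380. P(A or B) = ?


P(A∪B) = 0.4390 + 0.1850 - 0.0380
= 0.6240 - 0.0380
= 0.5860

P(A∪B) = 0.5860


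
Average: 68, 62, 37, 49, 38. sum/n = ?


Sum = 68 + 62 + 37 + 49 + 38 = 254
n = 5
Mean = 254/5 = 50.8000

Mean = 50.8000


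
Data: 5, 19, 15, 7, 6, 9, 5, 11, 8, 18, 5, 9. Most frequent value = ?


Frequencies: 5:3, 6:1, 7:1, 8:1, 9:2, 11:1, 15:1, 18:1, 19:1
Max frequency = 3
Mode = 5

Mode = 5


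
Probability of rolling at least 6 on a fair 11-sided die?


Favorable outcomes (roll ≥ 6): 6
Total outcomes = 11
P = 6/11 = 0.5455

P = 0.5455


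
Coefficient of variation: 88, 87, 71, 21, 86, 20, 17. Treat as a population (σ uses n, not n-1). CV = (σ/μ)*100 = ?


Mean = 55.7143
SD = 31.9630
CV = (31.9630/55.7143)*100 = 57.3695%

CV = 57.3695%


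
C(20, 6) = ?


C(20,6) = 20!/(6! × 14!)
= 2432902008176640000/(720 × 87178291200)
= 38760

C(20,6) = 38760


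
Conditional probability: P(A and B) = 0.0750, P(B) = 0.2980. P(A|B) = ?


P(A|B) = 0.0750/0.2980 = 0.2517

P(A|B) = 0.2517


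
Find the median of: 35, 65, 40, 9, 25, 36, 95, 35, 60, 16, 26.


Sorted: 9, 16, 25, 26, 35, 35, 36, 40, 60, 65, 95
n = 11 (odd)
Middle value = 35

Median = 35


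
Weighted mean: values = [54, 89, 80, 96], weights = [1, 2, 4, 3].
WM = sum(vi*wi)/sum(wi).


Numerator = 54*1 + 89*2 + 80*4 + 96*3 = 840
Denominator = 1 + 2 + 4 + 3 = 10
WM = 840/10 = 84.0000

WM = 84.0000


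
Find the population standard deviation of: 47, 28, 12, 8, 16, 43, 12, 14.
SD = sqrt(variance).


Mean = 22.5000
Variance = 199.5000
SD = sqrt(199.5000) = 14.1244

SD = 14.1244


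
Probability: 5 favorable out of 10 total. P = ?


P = 5/10 = 0.5000

P = 0.5000


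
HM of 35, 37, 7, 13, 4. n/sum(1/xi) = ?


Sum of reciprocals = 1/35 + 1/37 + 1/7 + 1/13 + 1/4 = 0.525379
HM = 5/0.525379 = 9.5169

HM = 9.5169


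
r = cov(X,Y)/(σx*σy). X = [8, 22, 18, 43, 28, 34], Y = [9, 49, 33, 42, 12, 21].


Mean X = 25.5000, Mean Y = 27.6667
SD X = 11.250926, SD Y = 14.873541
Cov = 61.166667
r = 61.166667/(11.250926*14.873541) = 0.3655

r = 0.3655


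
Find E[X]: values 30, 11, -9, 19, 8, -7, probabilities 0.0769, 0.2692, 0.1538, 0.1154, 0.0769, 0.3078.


E[X] = 30*0.0769 + 11*0.2692 - 9*0.1538 + 19*0.1154 + 8*0.0769 - 7*0.3078
= 2.3070 + 2.9612 - 1.3842 + 2.1926 + 0.6152 - 2.1546
= 4.5372

E[X] = 4.5372


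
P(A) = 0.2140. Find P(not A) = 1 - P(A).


P(not A) = 1 - 0.2140 = 0.7860

P(not A) = 0.7860


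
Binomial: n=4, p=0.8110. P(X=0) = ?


C(4,0) = 1
p^0 = 1.000000
(1-p)^4 = 0.001276
P = 1 * 1.000000 * 0.001276 = 0.0013

P(X=0) = 0.0013


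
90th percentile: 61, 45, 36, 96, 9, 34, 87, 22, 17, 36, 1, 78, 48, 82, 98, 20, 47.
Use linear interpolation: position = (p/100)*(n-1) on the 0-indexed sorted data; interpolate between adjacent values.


Sorted: 1, 9, 17, 20, 22, 34, 36, 36, 45, 47, 48, 61, 78, 82, 87, 96, 98
n = 17
Index = 90/100 * 16 = 14.4000
Lower = data[14] = 87, Upper = data[15] = 96
P90 = 87 + 0.4000*(9) = 90.6000

P90 = 90.6000


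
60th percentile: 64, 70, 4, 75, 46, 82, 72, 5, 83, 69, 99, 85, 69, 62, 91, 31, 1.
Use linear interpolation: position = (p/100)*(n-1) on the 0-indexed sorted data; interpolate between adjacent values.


Sorted: 1, 4, 5, 31, 46, 62, 64, 69, 69, 70, 72, 75, 82, 83, 85, 91, 99
n = 17
Index = 60/100 * 16 = 9.6000
Lower = data[9] = 70, Upper = data[10] = 72
P60 = 70 + 0.6000*(2) = 71.2000

P60 = 71.2000


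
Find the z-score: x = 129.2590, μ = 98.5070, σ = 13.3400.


z = (129.2590 - 98.5070)/13.3400
= 30.7520/13.3400
= 2.3052

z = 2.3052


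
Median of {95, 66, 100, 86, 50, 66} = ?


Sorted: 50, 66, 66, 86, 95, 100
n = 6 (even)
Middle values: 66 and 86
Median = (66+86)/2 = 76.0000

Median = 76.0000


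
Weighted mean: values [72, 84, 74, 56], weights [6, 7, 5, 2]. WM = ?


Numerator = 72*6 + 84*7 + 74*5 + 56*2 = 1502
Denominator = 6 + 7 + 5 + 2 = 20
WM = 1502/20 = 75.1000

WM = 75.1000


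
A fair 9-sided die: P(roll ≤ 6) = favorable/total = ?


Favorable outcomes (roll ≤ 6): 6
Total outcomes = 9
P = 6/9 = 0.6667

P = 0.6667


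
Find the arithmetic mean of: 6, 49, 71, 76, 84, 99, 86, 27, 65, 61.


Sum = 6 + 49 + 71 + 76 + 84 + 99 + 86 + 27 + 65 + 61 = 624
n = 10
Mean = 624/10 = 62.4000

Mean = 62.4000


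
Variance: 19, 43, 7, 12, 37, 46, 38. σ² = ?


Mean = 28.8571
Squared deviations: 97.1633, 200.0204, 477.7347, 284.1633, 66.3061, 293.8776, 83.5918
Sum = 1502.8571
Variance = 1502.8571/7 = 214.6939

Variance = 214.6939


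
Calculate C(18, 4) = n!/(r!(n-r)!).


C(18,4) = 18!/(4! × 14!)
= 6402373705728000/(24 × 87178291200)
= 3060

C(18,4) = 3060


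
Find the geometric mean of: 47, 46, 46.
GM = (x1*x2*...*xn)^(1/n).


Product = 47 × 46 × 46 = 99452
GM = 99452^(1/3) = 46.3309

GM = 46.3309


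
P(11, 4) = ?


P(11,4) = 11!/7!
= 39916800/5040
= 7920

P(11,4) = 7920


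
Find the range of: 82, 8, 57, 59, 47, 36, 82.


Max = 82, Min = 8
Range = 82 - 8 = 74

Range = 74


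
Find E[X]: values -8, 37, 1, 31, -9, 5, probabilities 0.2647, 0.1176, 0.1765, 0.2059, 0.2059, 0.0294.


E[X] = -8*0.2647 + 37*0.1176 + 1*0.1765 + 31*0.2059 - 9*0.2059 + 5*0.0294
= -2.1176 + 4.3512 + 0.1765 + 6.3829 - 1.8531 + 0.1470
= 7.0869

E[X] = 7.0869


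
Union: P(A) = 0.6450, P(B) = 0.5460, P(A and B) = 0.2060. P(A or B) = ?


P(A∪B) = 0.6450 + 0.5460 - 0.2060
= 1.1910 - 0.2060
= 0.9850

P(A∪B) = 0.9850


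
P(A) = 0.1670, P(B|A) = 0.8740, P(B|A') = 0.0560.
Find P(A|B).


P(B) = P(B|A)*P(A) + P(B|A')*P(A')
= 0.8740*0.1670 + 0.0560*0.8330
= 0.145958 + 0.046648 = 0.192606
P(A|B) = 0.145958/0.192606 = 0.7578

P(A|B) = 0.7578


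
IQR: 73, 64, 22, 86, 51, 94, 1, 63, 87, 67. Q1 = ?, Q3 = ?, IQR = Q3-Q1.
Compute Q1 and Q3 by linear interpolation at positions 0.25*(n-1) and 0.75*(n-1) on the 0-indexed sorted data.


Sorted: 1, 22, 51, 63, 64, 67, 73, 86, 87, 94
Q1 (25th %ile) = 54.0000
Q3 (75th %ile) = 82.7500
IQR = 82.7500 - 54.0000 = 28.7500

IQR = 28.7500


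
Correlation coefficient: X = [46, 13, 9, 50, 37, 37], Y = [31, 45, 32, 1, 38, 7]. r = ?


Mean X = 32.0000, Mean Y = 25.6667
SD X = 15.599145, SD Y = 16.079663
Cov = -152.333333
r = -152.333333/(15.599145*16.079663) = -0.6073

r = -0.6073


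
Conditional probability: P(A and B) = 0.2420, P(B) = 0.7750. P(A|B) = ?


P(A|B) = 0.2420/0.7750 = 0.3123

P(A|B) = 0.3123


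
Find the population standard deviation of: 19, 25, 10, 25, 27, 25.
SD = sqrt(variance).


Mean = 21.8333
Variance = 34.1389
SD = sqrt(34.1389) = 5.8428

SD = 5.8428


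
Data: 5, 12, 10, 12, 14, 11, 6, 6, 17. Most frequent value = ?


Frequencies: 5:1, 6:2, 10:1, 11:1, 12:2, 14:1, 17:1
Max frequency = 2
Mode = 6, 12

Mode = 6, 12


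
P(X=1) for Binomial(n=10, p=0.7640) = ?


C(10,1) = 10
p^1 = 0.764000
(1-p)^9 = 2.270952e-06
P = 10 * 0.764000 * 2.270952e-06 = 1.7350e-05

P(X=1) = 1.7350e-05


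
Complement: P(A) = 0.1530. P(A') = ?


P(not A) = 1 - 0.1530 = 0.8470

P(not A) = 0.8470


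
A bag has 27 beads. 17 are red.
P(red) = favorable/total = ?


P = 17/27 = 0.6296

P = 0.6296


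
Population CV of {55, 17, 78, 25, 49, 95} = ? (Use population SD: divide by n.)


Mean = 53.1667
SD = 27.3521
CV = (27.3521/53.1667)*100 = 51.4460%

CV = 51.4460%


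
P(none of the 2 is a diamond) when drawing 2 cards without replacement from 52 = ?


P(no diamonds) = (39/52) × (38/51)
= 0.5588

P = 0.5588


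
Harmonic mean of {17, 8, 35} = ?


Sum of reciprocals = 1/17 + 1/8 + 1/35 = 0.212395
HM = 3/0.212395 = 14.1246

HM = 14.1246


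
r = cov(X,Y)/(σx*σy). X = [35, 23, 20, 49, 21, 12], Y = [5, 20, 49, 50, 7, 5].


Mean X = 26.6667, Mean Y = 22.6667
SD X = 12.064641, SD Y = 19.652537
Cov = 107.555556
r = 107.555556/(12.064641*19.652537) = 0.4536

r = 0.4536


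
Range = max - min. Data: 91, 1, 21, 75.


Max = 91, Min = 1
Range = 91 - 1 = 90

Range = 90


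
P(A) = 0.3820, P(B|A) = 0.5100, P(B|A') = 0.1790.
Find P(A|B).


P(B) = P(B|A)*P(A) + P(B|A')*P(A')
= 0.5100*0.3820 + 0.1790*0.6180
= 0.194820 + 0.110622 = 0.305442
P(A|B) = 0.194820/0.305442 = 0.6378

P(A|B) = 0.6378


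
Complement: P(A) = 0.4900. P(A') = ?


P(not A) = 1 - 0.4900 = 0.5100

P(not A) = 0.5100


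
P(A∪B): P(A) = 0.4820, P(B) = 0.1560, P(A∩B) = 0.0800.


P(A∪B) = 0.4820 + 0.1560 - 0.0800
= 0.6380 - 0.0800
= 0.5580

P(A∪B) = 0.5580


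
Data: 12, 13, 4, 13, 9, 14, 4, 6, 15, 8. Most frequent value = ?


Frequencies: 4:2, 6:1, 8:1, 9:1, 12:1, 13:2, 14:1, 15:1
Max frequency = 2
Mode = 4, 13

Mode = 4, 13


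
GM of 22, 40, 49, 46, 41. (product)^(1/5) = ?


Product = 22 × 40 × 49 × 46 × 41 = 81324320
GM = 81324320^(1/5) = 38.1983

GM = 38.1983


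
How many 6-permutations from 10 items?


P(10,6) = 10!/4!
= 3628800/24
= 151200

P(10,6) = 151200


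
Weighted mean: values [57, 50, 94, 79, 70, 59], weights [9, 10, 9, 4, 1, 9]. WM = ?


Numerator = 57*9 + 50*10 + 94*9 + 79*4 + 70*1 + 59*9 = 2776
Denominator = 9 + 10 + 9 + 4 + 1 + 9 = 42
WM = 2776/42 = 66.0952

WM = 66.0952


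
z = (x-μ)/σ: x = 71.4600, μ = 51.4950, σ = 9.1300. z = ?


z = (71.4600 - 51.4950)/9.1300
= 19.9650/9.1300
= 2.1867

z = 2.1867


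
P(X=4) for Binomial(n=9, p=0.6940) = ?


C(9,4) = 126
p^4 = 0.231973
(1-p)^5 = 0.002683
P = 126 * 0.231973 * 0.002683 = 0.0784

P(X=4) = 0.0784


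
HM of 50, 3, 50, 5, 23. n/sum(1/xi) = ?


Sum of reciprocals = 1/50 + 1/3 + 1/50 + 1/5 + 1/23 = 0.616812
HM = 5/0.616812 = 8.1062

HM = 8.1062


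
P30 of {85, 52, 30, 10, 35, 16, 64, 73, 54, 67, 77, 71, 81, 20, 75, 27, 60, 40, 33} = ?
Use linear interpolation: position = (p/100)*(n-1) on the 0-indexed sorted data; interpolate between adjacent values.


Sorted: 10, 16, 20, 27, 30, 33, 35, 40, 52, 54, 60, 64, 67, 71, 73, 75, 77, 81, 85
n = 19
Index = 30/100 * 18 = 5.4000
Lower = data[5] = 33, Upper = data[6] = 35
P30 = 33 + 0.4000*(2) = 33.8000

P30 = 33.8000


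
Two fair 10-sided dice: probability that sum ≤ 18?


Total outcomes = 10×10 = 100
Favorable (sum ≤ 18): 97
P = 97/100 = 0.9700

P = 0.9700


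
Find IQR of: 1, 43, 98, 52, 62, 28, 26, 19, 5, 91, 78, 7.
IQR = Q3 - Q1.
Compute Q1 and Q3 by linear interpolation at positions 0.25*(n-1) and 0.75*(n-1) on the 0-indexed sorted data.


Sorted: 1, 5, 7, 19, 26, 28, 43, 52, 62, 78, 91, 98
Q1 (25th %ile) = 16.0000
Q3 (75th %ile) = 66.0000
IQR = 66.0000 - 16.0000 = 50.0000

IQR = 50.0000


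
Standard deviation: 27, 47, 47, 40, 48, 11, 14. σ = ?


Mean = 33.4286
Variance = 220.8163
SD = sqrt(220.8163) = 14.8599

SD = 14.8599


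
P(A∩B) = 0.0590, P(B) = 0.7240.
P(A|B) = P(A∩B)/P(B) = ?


P(A|B) = 0.0590/0.7240 = 0.0815

P(A|B) = 0.0815


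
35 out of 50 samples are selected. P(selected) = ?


P = 35/50 = 0.7000

P = 0.7000


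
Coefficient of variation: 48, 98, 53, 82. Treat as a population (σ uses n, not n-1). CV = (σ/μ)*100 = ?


Mean = 70.2500
SD = 20.6201
CV = (20.6201/70.2500)*100 = 29.3524%

CV = 29.3524%


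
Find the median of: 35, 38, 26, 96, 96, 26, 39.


Sorted: 26, 26, 35, 38, 39, 96, 96
n = 7 (odd)
Middle value = 38

Median = 38


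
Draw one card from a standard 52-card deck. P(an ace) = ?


4 aces in 52 cards
P = 4/52 = 0.0769

P = 0.0769


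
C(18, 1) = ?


C(18,1) = 18!/(1! × 17!)
= 6402373705728000/(1 × 355687428096000)
= 18

C(18,1) = 18


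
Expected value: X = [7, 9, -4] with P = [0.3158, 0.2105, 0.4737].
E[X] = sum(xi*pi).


E[X] = 7*0.3158 + 9*0.2105 - 4*0.4737
= 2.2106 + 1.8945 - 1.8948
= 2.2103

E[X] = 2.2103


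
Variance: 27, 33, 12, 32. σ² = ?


Mean = 26.0000
Squared deviations: 1.0000, 49.0000, 196.0000, 36.0000
Sum = 282.0000
Variance = 282.0000/4 = 70.5000

Variance = 70.5000


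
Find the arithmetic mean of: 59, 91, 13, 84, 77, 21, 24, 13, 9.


Sum = 59 + 91 + 13 + 84 + 77 + 21 + 24 + 13 + 9 = 391
n = 9
Mean = 391/9 = 43.4444

Mean = 43.4444


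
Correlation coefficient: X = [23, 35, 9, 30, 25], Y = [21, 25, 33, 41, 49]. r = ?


Mean X = 24.4000, Mean Y = 33.8000
SD X = 8.754427, SD Y = 10.244999
Cov = -2.720000
r = -2.720000/(8.754427*10.244999) = -0.0303

r = -0.0303


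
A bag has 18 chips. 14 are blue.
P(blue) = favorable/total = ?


P = 14/18 = 0.7778

P = 0.7778


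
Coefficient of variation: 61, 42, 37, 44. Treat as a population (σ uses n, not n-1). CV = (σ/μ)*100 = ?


Mean = 46.0000
SD = 9.0277
CV = (9.0277/46.0000)*100 = 19.6255%

CV = 19.6255%


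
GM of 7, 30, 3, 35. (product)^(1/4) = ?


Product = 7 × 30 × 3 × 35 = 22050
GM = 22050^(1/4) = 12.1857

GM = 12.1857


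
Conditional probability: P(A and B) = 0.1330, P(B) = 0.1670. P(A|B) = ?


P(A|B) = 0.1330/0.1670 = 0.7964

P(A|B) = 0.7964


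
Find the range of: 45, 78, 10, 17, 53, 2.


Max = 78, Min = 2
Range = 78 - 2 = 76

Range = 76


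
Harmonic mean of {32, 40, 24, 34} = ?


Sum of reciprocals = 1/32 + 1/40 + 1/24 + 1/34 = 0.127328
HM = 4/0.127328 = 31.4148

HM = 31.4148


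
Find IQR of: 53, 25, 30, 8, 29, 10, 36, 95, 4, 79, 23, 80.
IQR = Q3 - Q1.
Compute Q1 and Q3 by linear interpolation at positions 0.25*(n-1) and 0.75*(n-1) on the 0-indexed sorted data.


Sorted: 4, 8, 10, 23, 25, 29, 30, 36, 53, 79, 80, 95
Q1 (25th %ile) = 19.7500
Q3 (75th %ile) = 59.5000
IQR = 59.5000 - 19.7500 = 39.7500

IQR = 39.7500


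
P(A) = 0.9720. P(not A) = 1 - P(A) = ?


P(not A) = 1 - 0.9720 = 0.0280

P(not A) = 0.0280


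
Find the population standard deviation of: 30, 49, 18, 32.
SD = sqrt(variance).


Mean = 32.2500
Variance = 122.1875
SD = sqrt(122.1875) = 11.0538

SD = 11.0538


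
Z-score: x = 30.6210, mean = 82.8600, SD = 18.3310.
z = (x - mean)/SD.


z = (30.6210 - 82.8600)/18.3310
= -52.2390/18.3310
= -2.8498

z = -2.8498


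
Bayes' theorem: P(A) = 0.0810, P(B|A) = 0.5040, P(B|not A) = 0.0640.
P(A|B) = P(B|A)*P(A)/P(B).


P(B) = P(B|A)*P(A) + P(B|A')*P(A')
= 0.5040*0.0810 + 0.0640*0.9190
= 0.040824 + 0.058816 = 0.099640
P(A|B) = 0.040824/0.099640 = 0.4097

P(A|B) = 0.4097


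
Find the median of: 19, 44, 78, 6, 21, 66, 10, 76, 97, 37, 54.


Sorted: 6, 10, 19, 21, 37, 44, 54, 66, 76, 78, 97
n = 11 (odd)
Middle value = 44

Median = 44


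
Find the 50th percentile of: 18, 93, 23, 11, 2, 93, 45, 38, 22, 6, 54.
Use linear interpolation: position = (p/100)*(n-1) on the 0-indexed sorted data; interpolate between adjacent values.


Sorted: 2, 6, 11, 18, 22, 23, 38, 45, 54, 93, 93
n = 11
Index = 50/100 * 10 = 5.0000
Lower = data[5] = 23, Upper = data[6] = 38
P50 = 23 + 0*(15) = 23.0000

P50 = 23.0000


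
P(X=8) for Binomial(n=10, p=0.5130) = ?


C(10,8) = 45
p^8 = 0.004797
(1-p)^2 = 0.237169
P = 45 * 0.004797 * 0.237169 = 0.0512

P(X=8) = 0.0512


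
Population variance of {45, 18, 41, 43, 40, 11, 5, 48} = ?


Mean = 31.3750
Squared deviations: 185.6406, 178.8906, 92.6406, 135.1406, 74.3906, 415.1406, 695.6406, 276.3906
Sum = 2053.8750
Variance = 2053.8750/8 = 256.7344

Variance = 256.7344


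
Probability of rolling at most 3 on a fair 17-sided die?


Favorable outcomes (roll ≤ 3): 3
Total outcomes = 17
P = 3/17 = 0.1765

P = 0.1765


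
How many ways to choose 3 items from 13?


C(13,3) = 13!/(3! × 10!)
= 6227020800/(6 × 3628800)
= 286

C(13,3) = 286


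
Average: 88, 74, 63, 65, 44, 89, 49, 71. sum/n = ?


Sum = 88 + 74 + 63 + 65 + 44 + 89 + 49 + 71 = 543
n = 8
Mean = 543/8 = 67.8750

Mean = 67.8750


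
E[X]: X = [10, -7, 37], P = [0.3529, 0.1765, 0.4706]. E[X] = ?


E[X] = 10*0.3529 - 7*0.1765 + 37*0.4706
= 3.5290 - 1.2355 + 17.4122
= 19.7057

E[X] = 19.7057


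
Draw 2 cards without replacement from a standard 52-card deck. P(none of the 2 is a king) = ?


P(no kings) = (48/52) × (47/51)
= 0.8507

P = 0.8507


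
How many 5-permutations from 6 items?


P(6,5) = 6!/1!
= 720/1
= 720

P(6,5) = 720


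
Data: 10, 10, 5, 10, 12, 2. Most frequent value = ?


Frequencies: 2:1, 5:1, 10:3, 12:1
Max frequency = 3
Mode = 10

Mode = 10


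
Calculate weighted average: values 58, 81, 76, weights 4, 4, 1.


Numerator = 58*4 + 81*4 + 76*1 = 632
Denominator = 4 + 4 + 1 = 9
WM = 632/9 = 70.2222

WM = 70.2222


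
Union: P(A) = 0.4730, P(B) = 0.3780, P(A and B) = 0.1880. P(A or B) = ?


P(A∪B) = 0.4730 + 0.3780 - 0.1880
= 0.8510 - 0.1880
= 0.6630

P(A∪B) = 0.6630


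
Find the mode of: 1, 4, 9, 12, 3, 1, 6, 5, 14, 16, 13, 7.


Frequencies: 1:2, 3:1, 4:1, 5:1, 6:1, 7:1, 9:1, 12:1, 13:1, 14:1, 16:1
Max frequency = 2
Mode = 1

Mode = 1


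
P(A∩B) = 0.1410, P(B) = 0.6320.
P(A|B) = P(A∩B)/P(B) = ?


P(A|B) = 0.1410/0.6320 = 0.2231

P(A|B) = 0.2231


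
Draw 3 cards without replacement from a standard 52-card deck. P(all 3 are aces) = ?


P(all aces) = (4/52) × (3/51) × (2/50)
= 0.0002

P = 0.0002


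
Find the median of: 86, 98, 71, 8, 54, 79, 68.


Sorted: 8, 54, 68, 71, 79, 86, 98
n = 7 (odd)
Middle value = 71

Median = 71


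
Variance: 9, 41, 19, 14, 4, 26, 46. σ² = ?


Mean = 22.7143
Squared deviations: 188.0816, 334.3673, 13.7959, 75.9388, 350.2245, 10.7959, 542.2245
Sum = 1515.4286
Variance = 1515.4286/7 = 216.4898

Variance = 216.4898


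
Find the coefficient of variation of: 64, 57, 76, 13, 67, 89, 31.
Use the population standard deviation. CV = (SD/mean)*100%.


Mean = 56.7143
SD = 24.3352
CV = (24.3352/56.7143)*100 = 42.9085%

CV = 42.9085%


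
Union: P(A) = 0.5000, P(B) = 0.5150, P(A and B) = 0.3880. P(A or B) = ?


P(A∪B) = 0.5000 + 0.5150 - 0.3880
= 1.0150 - 0.3880
= 0.6270

P(A∪B) = 0.6270


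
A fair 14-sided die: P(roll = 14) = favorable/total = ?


Favorable outcomes (roll = 14): 1
Total outcomes = 14
P = 1/14 = 0.0714

P = 0.0714


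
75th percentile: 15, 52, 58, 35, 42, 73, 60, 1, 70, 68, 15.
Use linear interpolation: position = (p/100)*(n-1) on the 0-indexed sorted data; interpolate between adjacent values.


Sorted: 1, 15, 15, 35, 42, 52, 58, 60, 68, 70, 73
n = 11
Index = 75/100 * 10 = 7.5000
Lower = data[7] = 60, Upper = data[8] = 68
P75 = 60 + 0.5000*(8) = 64.0000

P75 = 64.0000


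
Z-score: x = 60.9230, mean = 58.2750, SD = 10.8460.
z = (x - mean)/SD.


z = (60.9230 - 58.2750)/10.8460
= 2.6480/10.8460
= 0.2441

z = 0.2441


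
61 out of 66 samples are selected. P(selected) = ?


P = 61/66 = 0.9242

P = 0.9242


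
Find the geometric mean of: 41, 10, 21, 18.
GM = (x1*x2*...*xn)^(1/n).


Product = 41 × 10 × 21 × 18 = 154980
GM = 154980^(1/4) = 19.8412

GM = 19.8412


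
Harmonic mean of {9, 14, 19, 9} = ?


Sum of reciprocals = 1/9 + 1/14 + 1/19 + 1/9 = 0.346282
HM = 4/0.346282 = 11.5513

HM = 11.5513


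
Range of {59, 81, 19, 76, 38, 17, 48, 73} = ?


Max = 81, Min = 17
Range = 81 - 17 = 64

Range = 64


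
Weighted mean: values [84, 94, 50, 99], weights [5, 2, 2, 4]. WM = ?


Numerator = 84*5 + 94*2 + 50*2 + 99*4 = 1104
Denominator = 5 + 2 + 2 + 4 = 13
WM = 1104/13 = 84.9231

WM = 84.9231


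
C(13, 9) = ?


C(13,9) = 13!/(9! × 4!)
= 6227020800/(362880 × 24)
= 715

C(13,9) = 715


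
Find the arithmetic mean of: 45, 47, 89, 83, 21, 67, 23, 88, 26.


Sum = 45 + 47 + 89 + 83 + 21 + 67 + 23 + 88 + 26 = 489
n = 9
Mean = 489/9 = 54.3333

Mean = 54.3333


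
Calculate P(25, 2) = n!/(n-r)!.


P(25,2) = 25!/23!
= 15511210043330985984000000/25852016738884976640000
= 600

P(25,2) = 600


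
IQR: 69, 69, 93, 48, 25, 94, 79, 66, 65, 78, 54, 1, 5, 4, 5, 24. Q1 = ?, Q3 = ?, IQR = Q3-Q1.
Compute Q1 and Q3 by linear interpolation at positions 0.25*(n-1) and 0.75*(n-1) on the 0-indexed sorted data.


Sorted: 1, 4, 5, 5, 24, 25, 48, 54, 65, 66, 69, 69, 78, 79, 93, 94
Q1 (25th %ile) = 19.2500
Q3 (75th %ile) = 71.2500
IQR = 71.2500 - 19.2500 = 52.0000

IQR = 52.0000


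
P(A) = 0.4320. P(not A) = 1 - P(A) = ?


P(not A) = 1 - 0.4320 = 0.5680

P(not A) = 0.5680


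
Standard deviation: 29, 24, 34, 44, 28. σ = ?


Mean = 31.8000
Variance = 47.3600
SD = sqrt(47.3600) = 6.8819

SD = 6.8819


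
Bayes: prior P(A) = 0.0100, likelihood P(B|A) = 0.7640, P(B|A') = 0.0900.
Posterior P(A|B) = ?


P(B) = P(B|A)*P(A) + P(B|A')*P(A')
= 0.7640*0.0100 + 0.0900*0.9900
= 0.007640 + 0.089100 = 0.096740
P(A|B) = 0.007640/0.096740 = 0.0790

P(A|B) = 0.0790


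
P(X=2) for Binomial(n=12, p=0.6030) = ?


C(12,2) = 66
p^2 = 0.363609
(1-p)^10 = 9.725346e-05
P = 66 * 0.363609 * 9.725346e-05 = 0.0023

P(X=2) = 0.0023


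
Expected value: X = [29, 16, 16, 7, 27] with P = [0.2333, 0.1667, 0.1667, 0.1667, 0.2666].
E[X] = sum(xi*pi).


E[X] = 29*0.2333 + 16*0.1667 + 16*0.1667 + 7*0.1667 + 27*0.2666
= 6.7657 + 2.6672 + 2.6672 + 1.1669 + 7.1982
= 20.4652

E[X] = 20.4652


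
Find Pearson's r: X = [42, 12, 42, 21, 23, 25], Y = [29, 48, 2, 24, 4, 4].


Mean X = 27.5000, Mean Y = 18.5000
SD X = 11.026483, SD Y = 16.849827
Cov = -79.750000
r = -79.750000/(11.026483*16.849827) = -0.4292

r = -0.4292


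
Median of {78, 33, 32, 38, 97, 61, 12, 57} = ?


Sorted: 12, 32, 33, 38, 57, 61, 78, 97
n = 8 (even)
Middle values: 38 and 57
Median = (38+57)/2 = 47.5000

Median = 47.5000


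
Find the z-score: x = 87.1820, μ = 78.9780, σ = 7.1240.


z = (87.1820 - 78.9780)/7.1240
= 8.2040/7.1240
= 1.1516

z = 1.1516


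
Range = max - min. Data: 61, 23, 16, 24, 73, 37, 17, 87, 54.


Max = 87, Min = 16
Range = 87 - 16 = 71

Range = 71


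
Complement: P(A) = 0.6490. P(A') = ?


P(not A) = 1 - 0.6490 = 0.3510

P(not A) = 0.3510


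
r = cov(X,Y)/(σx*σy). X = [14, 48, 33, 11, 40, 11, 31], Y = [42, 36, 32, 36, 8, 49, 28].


Mean X = 26.8571, Mean Y = 33.0000
SD X = 13.850514, SD Y = 11.988089
Cov = -101.285714
r = -101.285714/(13.850514*11.988089) = -0.6100

r = -0.6100


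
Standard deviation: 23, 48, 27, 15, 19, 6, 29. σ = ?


Mean = 23.8571
Variance = 148.6939
SD = sqrt(148.6939) = 12.1940

SD = 12.1940


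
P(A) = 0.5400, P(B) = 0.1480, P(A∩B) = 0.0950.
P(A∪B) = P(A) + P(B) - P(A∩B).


P(A∪B) = 0.5400 + 0.1480 - 0.0950
= 0.6880 - 0.0950
= 0.5930

P(A∪B) = 0.5930


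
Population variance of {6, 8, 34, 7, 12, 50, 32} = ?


Mean = 21.2857
Squared deviations: 233.6531, 176.5102, 161.6531, 204.0816, 86.2245, 824.5102, 114.7959
Sum = 1801.4286
Variance = 1801.4286/7 = 257.3469

Variance = 257.3469


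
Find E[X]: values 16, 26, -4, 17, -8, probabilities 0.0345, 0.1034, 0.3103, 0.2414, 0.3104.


E[X] = 16*0.0345 + 26*0.1034 - 4*0.3103 + 17*0.2414 - 8*0.3104
= 0.5520 + 2.6884 - 1.2412 + 4.1038 - 2.4832
= 3.6198

E[X] = 3.6198


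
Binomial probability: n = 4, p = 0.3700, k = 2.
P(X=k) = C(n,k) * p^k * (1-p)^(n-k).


C(4,2) = 6
p^2 = 0.136900
(1-p)^2 = 0.396900
P = 6 * 0.136900 * 0.396900 = 0.3260

P(X=2) = 0.3260


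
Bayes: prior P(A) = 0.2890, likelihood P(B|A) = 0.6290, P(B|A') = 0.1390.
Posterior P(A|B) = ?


P(B) = P(B|A)*P(A) + P(B|A')*P(A')
= 0.6290*0.2890 + 0.1390*0.7110
= 0.181781 + 0.098829 = 0.280610
P(A|B) = 0.181781/0.280610 = 0.6478

P(A|B) = 0.6478


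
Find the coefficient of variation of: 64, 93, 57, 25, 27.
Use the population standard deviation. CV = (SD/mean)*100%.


Mean = 53.2000
SD = 25.2856
CV = (25.2856/53.2000)*100 = 47.5293%

CV = 47.5293%


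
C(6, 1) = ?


C(6,1) = 6!/(1! × 5!)
= 720/(1 × 120)
= 6

C(6,1) = 6


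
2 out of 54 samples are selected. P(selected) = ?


P = 2/54 = 0.0370

P = 0.0370


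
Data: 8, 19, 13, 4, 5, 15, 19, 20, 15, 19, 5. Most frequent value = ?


Frequencies: 4:1, 5:2, 8:1, 13:1, 15:2, 19:3, 20:1
Max frequency = 3
Mode = 19

Mode = 19


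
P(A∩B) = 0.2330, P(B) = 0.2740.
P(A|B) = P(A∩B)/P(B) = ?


P(A|B) = 0.2330/0.2740 = 0.8504

P(A|B) = 0.8504


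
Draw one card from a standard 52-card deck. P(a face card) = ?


12 face cards in 52 cards
P = 12/52 = 0.2308

P = 0.2308


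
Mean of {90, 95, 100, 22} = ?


Sum = 90 + 95 + 100 + 22 = 307
n = 4
Mean = 307/4 = 76.7500

Mean = 76.7500


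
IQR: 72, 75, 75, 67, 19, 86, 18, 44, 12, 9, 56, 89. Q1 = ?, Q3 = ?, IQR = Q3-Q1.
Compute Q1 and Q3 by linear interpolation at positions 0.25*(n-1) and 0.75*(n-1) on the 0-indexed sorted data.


Sorted: 9, 12, 18, 19, 44, 56, 67, 72, 75, 75, 86, 89
Q1 (25th %ile) = 18.7500
Q3 (75th %ile) = 75.0000
IQR = 75.0000 - 18.7500 = 56.2500

IQR = 56.2500


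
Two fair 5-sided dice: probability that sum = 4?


Total outcomes = 5×5 = 25
Favorable (sum = 4): 3
P = 3/25 = 0.1200

P = 0.1200


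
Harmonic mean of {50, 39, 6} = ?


Sum of reciprocals = 1/50 + 1/39 + 1/6 = 0.212308
HM = 3/0.212308 = 14.1304

HM = 14.1304


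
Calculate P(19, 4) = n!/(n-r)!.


P(19,4) = 19!/15!
= 121645100408832000/1307674368000
= 93024

P(19,4) = 93024


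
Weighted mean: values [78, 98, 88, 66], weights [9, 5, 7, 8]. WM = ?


Numerator = 78*9 + 98*5 + 88*7 + 66*8 = 2336
Denominator = 9 + 5 + 7 + 8 = 29
WM = 2336/29 = 80.5517

WM = 80.5517


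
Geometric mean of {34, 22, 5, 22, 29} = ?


Product = 34 × 22 × 5 × 22 × 29 = 2386120
GM = 2386120^(1/5) = 18.8599

GM = 18.8599


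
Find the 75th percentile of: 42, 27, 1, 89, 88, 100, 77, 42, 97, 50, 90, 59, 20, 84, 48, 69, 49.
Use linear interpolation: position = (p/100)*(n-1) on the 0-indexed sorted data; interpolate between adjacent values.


Sorted: 1, 20, 27, 42, 42, 48, 49, 50, 59, 69, 77, 84, 88, 89, 90, 97, 100
n = 17
Index = 75/100 * 16 = 12.0000
Lower = data[12] = 88, Upper = data[13] = 89
P75 = 88 + 0*(1) = 88.0000

P75 = 88.0000


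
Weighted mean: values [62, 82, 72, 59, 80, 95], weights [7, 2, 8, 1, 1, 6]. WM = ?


Numerator = 62*7 + 82*2 + 72*8 + 59*1 + 80*1 + 95*6 = 1883
Denominator = 7 + 2 + 8 + 1 + 1 + 6 = 25
WM = 1883/25 = 75.3200

WM = 75.3200


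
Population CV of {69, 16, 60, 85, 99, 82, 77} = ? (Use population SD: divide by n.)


Mean = 69.7143
SD = 24.7139
CV = (24.7139/69.7143)*100 = 35.4502%

CV = 35.4502%


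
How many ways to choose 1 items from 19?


C(19,1) = 19!/(1! × 18!)
= 121645100408832000/(1 × 6402373705728000)
= 19

C(19,1) = 19


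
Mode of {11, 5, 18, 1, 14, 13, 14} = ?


Frequencies: 1:1, 5:1, 11:1, 13:1, 14:2, 18:1
Max frequency = 2
Mode = 14

Mode = 14


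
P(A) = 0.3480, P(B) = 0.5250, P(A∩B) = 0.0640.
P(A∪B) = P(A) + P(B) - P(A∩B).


P(A∪B) = 0.3480 + 0.5250 - 0.0640
= 0.8730 - 0.0640
= 0.8090

P(A∪B) = 0.8090


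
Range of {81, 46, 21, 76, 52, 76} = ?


Max = 81, Min = 21
Range = 81 - 21 = 60

Range = 60


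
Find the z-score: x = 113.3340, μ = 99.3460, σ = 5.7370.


z = (113.3340 - 99.3460)/5.7370
= 13.9880/5.7370
= 2.4382

z = 2.4382


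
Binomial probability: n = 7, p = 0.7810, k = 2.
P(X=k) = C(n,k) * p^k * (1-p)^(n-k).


C(7,2) = 21
p^2 = 0.609961
(1-p)^5 = 0.000504
P = 21 * 0.609961 * 0.000504 = 0.0065

P(X=2) = 0.0065


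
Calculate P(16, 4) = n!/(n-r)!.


P(16,4) = 16!/12!
= 20922789888000/479001600
= 43680

P(16,4) = 43680


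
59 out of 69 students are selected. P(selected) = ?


P = 59/69 = 0.8551

P = 0.8551


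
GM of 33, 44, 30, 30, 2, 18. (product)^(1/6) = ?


Product = 33 × 44 × 30 × 30 × 2 × 18 = 47044800
GM = 47044800^(1/6) = 18.9999

GM = 18.9999


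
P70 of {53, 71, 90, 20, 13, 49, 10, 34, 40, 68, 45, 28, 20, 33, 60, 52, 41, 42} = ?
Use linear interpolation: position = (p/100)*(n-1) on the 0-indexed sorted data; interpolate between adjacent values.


Sorted: 10, 13, 20, 20, 28, 33, 34, 40, 41, 42, 45, 49, 52, 53, 60, 68, 71, 90
n = 18
Index = 70/100 * 17 = 11.9000
Lower = data[11] = 49, Upper = data[12] = 52
P70 = 49 + 0.9000*(3) = 51.7000

P70 = 51.7000


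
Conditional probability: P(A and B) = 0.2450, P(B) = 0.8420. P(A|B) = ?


P(A|B) = 0.2450/0.8420 = 0.2910

P(A|B) = 0.2910


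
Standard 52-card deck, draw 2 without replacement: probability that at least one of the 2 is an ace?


P(at least one) = 1 - P(none)
P(none) = (48/52) × (47/51) = 0.850679
P(at least one) = 1 - 0.850679 = 0.1493

P = 0.1493


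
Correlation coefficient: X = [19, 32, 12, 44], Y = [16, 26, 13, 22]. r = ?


Mean X = 26.7500, Mean Y = 19.2500
SD X = 12.275484, SD Y = 5.068284
Cov = 50.062500
r = 50.062500/(12.275484*5.068284) = 0.8047

r = 0.8047


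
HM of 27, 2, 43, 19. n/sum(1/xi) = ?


Sum of reciprocals = 1/27 + 1/2 + 1/43 + 1/19 = 0.612924
HM = 4/0.612924 = 6.5261

HM = 6.5261


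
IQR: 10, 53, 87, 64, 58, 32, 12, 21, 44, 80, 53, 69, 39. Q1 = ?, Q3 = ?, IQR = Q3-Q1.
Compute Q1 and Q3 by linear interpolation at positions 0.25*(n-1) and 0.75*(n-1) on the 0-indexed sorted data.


Sorted: 10, 12, 21, 32, 39, 44, 53, 53, 58, 64, 69, 80, 87
Q1 (25th %ile) = 32.0000
Q3 (75th %ile) = 64.0000
IQR = 64.0000 - 32.0000 = 32.0000

IQR = 32.0000


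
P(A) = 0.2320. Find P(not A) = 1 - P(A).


P(not A) = 1 - 0.2320 = 0.7680

P(not A) = 0.7680


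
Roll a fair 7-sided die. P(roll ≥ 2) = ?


Favorable outcomes (roll ≥ 2): 6
Total outcomes = 7
P = 6/7 = 0.8571

P = 0.8571


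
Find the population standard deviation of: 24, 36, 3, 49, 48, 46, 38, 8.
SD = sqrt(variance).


Mean = 31.5000
Variance = 284.0000
SD = sqrt(284.0000) = 16.8523

SD = 16.8523


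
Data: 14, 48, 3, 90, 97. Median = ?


Sorted: 3, 14, 48, 90, 97
n = 5 (odd)
Middle value = 48

Median = 48


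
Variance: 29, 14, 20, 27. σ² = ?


Mean = 22.5000
Squared deviations: 42.2500, 72.2500, 6.2500, 20.2500
Sum = 141.0000
Variance = 141.0000/4 = 35.2500

Variance = 35.2500


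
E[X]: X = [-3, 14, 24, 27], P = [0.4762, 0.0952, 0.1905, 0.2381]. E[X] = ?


E[X] = -3*0.4762 + 14*0.0952 + 24*0.1905 + 27*0.2381
= -1.4286 + 1.3328 + 4.5720 + 6.4287
= 10.9049

E[X] = 10.9049


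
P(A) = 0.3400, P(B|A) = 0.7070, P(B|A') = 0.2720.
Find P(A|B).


P(B) = P(B|A)*P(A) + P(B|A')*P(A')
= 0.7070*0.3400 + 0.2720*0.6600
= 0.240380 + 0.179520 = 0.419900
P(A|B) = 0.240380/0.419900 = 0.5725

P(A|B) = 0.5725


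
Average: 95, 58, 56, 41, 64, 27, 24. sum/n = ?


Sum = 95 + 58 + 56 + 41 + 64 + 27 + 24 = 365
n = 7
Mean = 365/7 = 52.1429

Mean = 52.1429


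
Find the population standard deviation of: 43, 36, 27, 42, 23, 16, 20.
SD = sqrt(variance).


Mean = 29.5714
Variance = 100.2449
SD = sqrt(100.2449) = 10.0122

SD = 10.0122


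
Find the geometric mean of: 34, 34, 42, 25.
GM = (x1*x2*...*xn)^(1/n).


Product = 34 × 34 × 42 × 25 = 1213800
GM = 1213800^(1/4) = 33.1923

GM = 33.1923


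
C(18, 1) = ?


C(18,1) = 18!/(1! × 17!)
= 6402373705728000/(1 × 355687428096000)
= 18

C(18,1) = 18


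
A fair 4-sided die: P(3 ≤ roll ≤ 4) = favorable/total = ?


Favorable outcomes (3 ≤ roll ≤ 4): 2
Total outcomes = 4
P = 2/4 = 0.5000

P = 0.5000


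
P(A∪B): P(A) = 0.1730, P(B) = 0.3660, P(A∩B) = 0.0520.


P(A∪B) = 0.1730 + 0.3660 - 0.0520
= 0.5390 - 0.0520
= 0.4870

P(A∪B) = 0.4870


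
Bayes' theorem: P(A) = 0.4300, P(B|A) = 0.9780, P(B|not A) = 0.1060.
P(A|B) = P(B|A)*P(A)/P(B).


P(B) = P(B|A)*P(A) + P(B|A')*P(A')
= 0.9780*0.4300 + 0.1060*0.5700
= 0.420540 + 0.060420 = 0.480960
P(A|B) = 0.420540/0.480960 = 0.8744

P(A|B) = 0.8744


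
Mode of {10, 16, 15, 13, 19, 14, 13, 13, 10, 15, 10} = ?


Frequencies: 10:3, 13:3, 14:1, 15:2, 16:1, 19:1
Max frequency = 3
Mode = 10, 13

Mode = 10, 13


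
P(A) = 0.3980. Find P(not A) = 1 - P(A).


P(not A) = 1 - 0.3980 = 0.6020

P(not A) = 0.6020


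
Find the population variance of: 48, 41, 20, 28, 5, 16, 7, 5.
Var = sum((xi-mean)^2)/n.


Mean = 21.2500
Squared deviations: 715.5625, 390.0625, 1.5625, 45.5625, 264.0625, 27.5625, 203.0625, 264.0625
Sum = 1911.5000
Variance = 1911.5000/8 = 238.9375

Variance = 238.9375


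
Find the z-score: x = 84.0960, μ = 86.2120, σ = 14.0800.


z = (84.0960 - 86.2120)/14.0800
= -2.1160/14.0800
= -0.1503

z = -0.1503


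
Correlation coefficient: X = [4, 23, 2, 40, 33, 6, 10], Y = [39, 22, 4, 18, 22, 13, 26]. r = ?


Mean X = 16.8571, Mean Y = 20.5714
SD X = 14.065445, SD Y = 10.083326
Cov = 3.795918
r = 3.795918/(14.065445*10.083326) = 0.0268

r = 0.0268


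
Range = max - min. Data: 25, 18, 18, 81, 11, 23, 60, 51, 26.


Max = 81, Min = 11
Range = 81 - 11 = 70

Range = 70


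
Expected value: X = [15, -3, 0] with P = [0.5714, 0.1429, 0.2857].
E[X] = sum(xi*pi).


E[X] = 15*0.5714 - 3*0.1429 + 0*0.2857
= 8.5710 - 0.4287 + 0
= 8.1423

E[X] = 8.1423


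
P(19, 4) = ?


P(19,4) = 19!/15!
= 121645100408832000/1307674368000
= 93024

P(19,4) = 93024


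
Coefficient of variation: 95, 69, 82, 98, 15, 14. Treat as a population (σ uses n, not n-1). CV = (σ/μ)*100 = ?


Mean = 62.1667
SD = 34.9925
CV = (34.9925/62.1667)*100 = 56.2881%

CV = 56.2881%


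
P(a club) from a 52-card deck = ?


13 clubs in 52 cards
P = 13/52 = 0.2500

P = 0.2500


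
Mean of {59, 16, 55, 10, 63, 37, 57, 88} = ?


Sum = 59 + 16 + 55 + 10 + 63 + 37 + 57 + 88 = 385
n = 8
Mean = 385/8 = 48.1250

Mean = 48.1250


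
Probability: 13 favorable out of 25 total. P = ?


P = 13/25 = 0.5200

P = 0.5200


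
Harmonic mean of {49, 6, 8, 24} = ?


Sum of reciprocals = 1/49 + 1/6 + 1/8 + 1/24 = 0.353741
HM = 4/0.353741 = 11.3077

HM = 11.3077


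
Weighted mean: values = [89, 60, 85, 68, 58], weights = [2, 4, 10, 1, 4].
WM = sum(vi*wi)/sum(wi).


Numerator = 89*2 + 60*4 + 85*10 + 68*1 + 58*4 = 1568
Denominator = 2 + 4 + 10 + 1 + 4 = 21
WM = 1568/21 = 74.6667

WM = 74.6667


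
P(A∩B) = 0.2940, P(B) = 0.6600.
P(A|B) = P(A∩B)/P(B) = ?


P(A|B) = 0.2940/0.6600 = 0.4455

P(A|B) = 0.4455


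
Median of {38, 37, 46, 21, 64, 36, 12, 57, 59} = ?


Sorted: 12, 21, 36, 37, 38, 46, 57, 59, 64
n = 9 (odd)
Middle value = 38

Median = 38
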